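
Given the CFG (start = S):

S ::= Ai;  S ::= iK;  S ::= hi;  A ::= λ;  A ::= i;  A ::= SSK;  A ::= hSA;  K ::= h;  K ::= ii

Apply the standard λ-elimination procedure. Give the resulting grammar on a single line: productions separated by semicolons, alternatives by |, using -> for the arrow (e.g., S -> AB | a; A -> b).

S -> i | Ai | hi | iK; A -> i | hS | SSK | hSA; K -> h | ii

Nullable set: {A}.
S -> Ai: A nullable, giving Ai | i.
Drop A -> λ.
A -> hSA: A nullable, giving hS | hSA.
Unchanged (no nullable symbols): S -> hi; S -> iK; A -> SSK; A -> i; K -> h; K -> ii.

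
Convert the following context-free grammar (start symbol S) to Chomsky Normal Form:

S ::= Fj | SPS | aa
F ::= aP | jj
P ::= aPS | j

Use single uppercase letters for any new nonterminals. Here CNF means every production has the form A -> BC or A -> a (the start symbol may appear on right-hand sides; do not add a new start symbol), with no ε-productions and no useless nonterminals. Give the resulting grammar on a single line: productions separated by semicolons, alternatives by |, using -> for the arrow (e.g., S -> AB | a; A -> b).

S -> AA | FB | SD; A -> a; B -> j; C -> PS; D -> PS; F -> AP | BB; P -> j | AC

No ε-productions.
No unit productions to eliminate.
TERM: introduce A -> a, B -> j and substitute in every rule of length ≥2.
BIN: P -> APS becomes P -> AC, C -> PS; S -> SPS becomes S -> SD, D -> PS.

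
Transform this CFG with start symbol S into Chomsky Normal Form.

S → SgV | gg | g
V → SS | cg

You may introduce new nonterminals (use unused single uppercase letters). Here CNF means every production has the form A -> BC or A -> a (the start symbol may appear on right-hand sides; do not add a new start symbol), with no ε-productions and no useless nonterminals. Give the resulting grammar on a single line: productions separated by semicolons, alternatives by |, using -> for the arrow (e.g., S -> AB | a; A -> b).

No ε-productions.
No unit productions to eliminate.
TERM: introduce B -> c, A -> g and substitute in every rule of length ≥2.
BIN: S -> SAV becomes S -> SC, C -> AV.

S -> g | AA | SC; A -> g; B -> c; C -> AV; V -> BA | SS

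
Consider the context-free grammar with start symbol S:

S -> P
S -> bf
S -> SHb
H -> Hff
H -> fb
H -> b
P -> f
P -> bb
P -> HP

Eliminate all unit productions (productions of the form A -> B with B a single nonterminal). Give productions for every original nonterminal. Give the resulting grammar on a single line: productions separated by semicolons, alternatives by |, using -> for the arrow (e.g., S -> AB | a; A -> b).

Unit productions: S->P.
Unit pairs (A ⇒* B via units): (S,P).
S: inherits non-unit rules of {P, S} → HP | SHb | bb | bf | f.
H: inherits non-unit rules of {H} → Hff | b | fb.
P: inherits non-unit rules of {P} → HP | bb | f.

S -> f | HP | bb | bf | SHb; H -> b | fb | Hff; P -> f | HP | bb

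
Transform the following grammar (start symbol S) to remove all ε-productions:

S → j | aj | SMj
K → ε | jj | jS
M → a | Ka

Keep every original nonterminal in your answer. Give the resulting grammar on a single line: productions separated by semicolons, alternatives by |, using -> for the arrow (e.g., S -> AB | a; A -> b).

Nullable set: {K}.
Drop K -> ε.
M -> Ka: K nullable, giving Ka | a.
Unchanged (no nullable symbols): S -> SMj; S -> aj; S -> j; K -> jS; K -> jj; M -> a.

S -> j | aj | SMj; K -> jS | jj; M -> a | Ka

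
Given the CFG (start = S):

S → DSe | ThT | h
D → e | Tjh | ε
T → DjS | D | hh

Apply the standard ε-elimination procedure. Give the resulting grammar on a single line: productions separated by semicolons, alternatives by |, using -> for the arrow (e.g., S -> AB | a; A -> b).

S -> h | Se | Th | hT | DSe | ThT; D -> e | jh | Tjh; T -> D | hh | jS | DjS

Nullable set: {D, T}.
S -> DSe: D nullable, giving DSe | Se.
S -> ThT: T, T nullable, giving Th | ThT | h | hT.
Drop D -> ε.
D -> Tjh: T nullable, giving Tjh | jh.
T -> D: D nullable, giving D.
T -> DjS: D nullable, giving DjS | jS.
Unchanged (no nullable symbols): S -> h; D -> e; T -> hh.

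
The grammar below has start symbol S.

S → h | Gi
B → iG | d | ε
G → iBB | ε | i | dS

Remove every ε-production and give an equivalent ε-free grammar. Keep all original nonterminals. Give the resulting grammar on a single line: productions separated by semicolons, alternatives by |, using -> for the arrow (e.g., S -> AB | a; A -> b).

Nullable set: {B, G}.
S -> Gi: G nullable, giving Gi | i.
Drop B -> ε.
B -> iG: G nullable, giving i | iG.
Drop G -> ε.
G -> iBB: B, B nullable, giving i | iB | iBB.
Unchanged (no nullable symbols): S -> h; B -> d; G -> dS; G -> i.

S -> h | i | Gi; B -> d | i | iG; G -> i | dS | iB | iBB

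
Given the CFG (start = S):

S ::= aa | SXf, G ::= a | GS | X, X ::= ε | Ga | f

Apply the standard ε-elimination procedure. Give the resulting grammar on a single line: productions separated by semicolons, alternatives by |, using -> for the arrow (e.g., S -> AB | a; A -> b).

S -> Sf | aa | SXf; G -> S | X | a | GS; X -> a | f | Ga

Nullable set: {G, X}.
S -> SXf: X nullable, giving SXf | Sf.
G -> GS: G nullable, giving GS | S.
G -> X: X nullable, giving X.
Drop X -> ε.
X -> Ga: G nullable, giving Ga | a.
Unchanged (no nullable symbols): S -> aa; G -> a; X -> f.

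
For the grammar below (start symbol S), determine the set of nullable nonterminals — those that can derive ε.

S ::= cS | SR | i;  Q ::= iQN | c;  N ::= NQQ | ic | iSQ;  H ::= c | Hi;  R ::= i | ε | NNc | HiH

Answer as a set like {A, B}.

{R}

Directly nullable (have an ε-rule): {R}.
Not nullable: H, N, Q, S — each has a terminal in every rule's right-hand side or depends on a non-nullable symbol.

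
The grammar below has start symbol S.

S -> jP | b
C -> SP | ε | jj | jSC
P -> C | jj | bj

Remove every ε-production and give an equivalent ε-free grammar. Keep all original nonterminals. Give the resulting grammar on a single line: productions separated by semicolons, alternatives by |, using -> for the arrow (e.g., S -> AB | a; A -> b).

S -> b | j | jP; C -> S | SP | jS | jj | jSC; P -> C | bj | jj

Nullable set: {C, P}.
S -> jP: P nullable, giving j | jP.
Drop C -> ε.
C -> SP: P nullable, giving S | SP.
C -> jSC: C nullable, giving jS | jSC.
P -> C: C nullable, giving C.
Unchanged (no nullable symbols): S -> b; C -> jj; P -> bj; P -> jj.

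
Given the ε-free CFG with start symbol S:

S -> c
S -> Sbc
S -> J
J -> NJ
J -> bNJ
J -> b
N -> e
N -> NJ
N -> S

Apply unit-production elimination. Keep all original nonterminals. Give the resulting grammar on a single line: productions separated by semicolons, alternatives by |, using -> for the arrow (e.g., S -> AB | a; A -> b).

Unit productions: N->S, S->J.
Unit pairs (A ⇒* B via units): (N,J), (N,S), (S,J).
S: inherits non-unit rules of {J, S} → NJ | Sbc | b | bNJ | c.
J: inherits non-unit rules of {J} → NJ | b | bNJ.
N: inherits non-unit rules of {J, N, S} → NJ | Sbc | b | bNJ | c | e.

S -> b | c | NJ | Sbc | bNJ; J -> b | NJ | bNJ; N -> b | c | e | NJ | Sbc | bNJ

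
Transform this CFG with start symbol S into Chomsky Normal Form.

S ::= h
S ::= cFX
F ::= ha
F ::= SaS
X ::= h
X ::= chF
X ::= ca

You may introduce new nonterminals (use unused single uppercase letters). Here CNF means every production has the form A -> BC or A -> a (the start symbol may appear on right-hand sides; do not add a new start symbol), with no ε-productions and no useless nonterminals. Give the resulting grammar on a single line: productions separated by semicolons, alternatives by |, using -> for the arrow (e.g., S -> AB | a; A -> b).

S -> h | CE; A -> a; B -> h; C -> c; D -> AS; E -> FX; F -> BA | SD; G -> BF; X -> h | CA | CG

No ε-productions.
No unit productions to eliminate.
TERM: introduce A -> a, C -> c, B -> h and substitute in every rule of length ≥2.
BIN: F -> SAS becomes F -> SD, D -> AS; S -> CFX becomes S -> CE, E -> FX; X -> CBF becomes X -> CG, G -> BF.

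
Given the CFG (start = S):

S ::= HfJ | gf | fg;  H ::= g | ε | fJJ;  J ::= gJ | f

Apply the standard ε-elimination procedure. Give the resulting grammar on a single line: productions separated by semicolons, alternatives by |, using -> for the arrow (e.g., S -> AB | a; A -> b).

S -> fJ | fg | gf | HfJ; H -> g | fJJ; J -> f | gJ

Nullable set: {H}.
S -> HfJ: H nullable, giving HfJ | fJ.
Drop H -> ε.
Unchanged (no nullable symbols): S -> fg; S -> gf; H -> fJJ; H -> g; J -> f; J -> gJ.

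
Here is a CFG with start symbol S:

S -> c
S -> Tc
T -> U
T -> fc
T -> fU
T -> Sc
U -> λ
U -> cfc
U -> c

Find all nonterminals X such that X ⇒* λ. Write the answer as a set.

Directly nullable (have an ε-rule): {U}.
T is nullable via T -> U (every symbol on the right is already known nullable).
Not nullable: S — each has a terminal in every rule's right-hand side or depends on a non-nullable symbol.

{T, U}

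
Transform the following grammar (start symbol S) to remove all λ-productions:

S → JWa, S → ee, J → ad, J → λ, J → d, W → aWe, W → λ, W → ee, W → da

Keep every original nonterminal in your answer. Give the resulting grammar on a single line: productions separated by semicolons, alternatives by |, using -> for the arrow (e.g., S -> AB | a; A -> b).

S -> a | Ja | Wa | ee | JWa; J -> d | ad; W -> ae | da | ee | aWe

Nullable set: {J, W}.
S -> JWa: J, W nullable, giving JWa | Ja | Wa | a.
Drop J -> λ.
Drop W -> λ.
W -> aWe: W nullable, giving aWe | ae.
Unchanged (no nullable symbols): S -> ee; J -> ad; J -> d; W -> da; W -> ee.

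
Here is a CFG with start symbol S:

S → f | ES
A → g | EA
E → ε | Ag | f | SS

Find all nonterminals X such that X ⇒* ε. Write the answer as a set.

{E}

Directly nullable (have an ε-rule): {E}.
Not nullable: A, S — each has a terminal in every rule's right-hand side or depends on a non-nullable symbol.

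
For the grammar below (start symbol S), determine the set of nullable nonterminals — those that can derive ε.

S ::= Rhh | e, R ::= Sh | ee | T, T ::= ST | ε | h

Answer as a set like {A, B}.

{R, T}

Directly nullable (have an ε-rule): {T}.
R is nullable via R -> T (every symbol on the right is already known nullable).
Not nullable: S — each has a terminal in every rule's right-hand side or depends on a non-nullable symbol.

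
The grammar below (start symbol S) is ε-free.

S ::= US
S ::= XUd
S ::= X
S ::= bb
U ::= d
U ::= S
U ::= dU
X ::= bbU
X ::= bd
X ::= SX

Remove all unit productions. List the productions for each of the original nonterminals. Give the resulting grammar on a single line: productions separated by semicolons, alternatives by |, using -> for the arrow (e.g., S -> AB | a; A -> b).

Unit productions: S->X, U->S.
Unit pairs (A ⇒* B via units): (S,X), (U,S), (U,X).
S: inherits non-unit rules of {S, X} → SX | US | XUd | bb | bbU | bd.
U: inherits non-unit rules of {S, U, X} → SX | US | XUd | bb | bbU | bd | d | dU.
X: inherits non-unit rules of {X} → SX | bbU | bd.

S -> SX | US | bb | bd | XUd | bbU; U -> d | SX | US | bb | bd | dU | XUd | bbU; X -> SX | bd | bbU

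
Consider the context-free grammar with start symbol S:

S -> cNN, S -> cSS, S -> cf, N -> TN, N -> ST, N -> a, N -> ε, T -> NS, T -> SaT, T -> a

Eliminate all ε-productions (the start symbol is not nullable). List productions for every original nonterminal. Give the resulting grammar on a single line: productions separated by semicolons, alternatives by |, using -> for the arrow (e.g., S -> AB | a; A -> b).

S -> c | cN | cf | cNN | cSS; N -> T | a | ST | TN; T -> S | a | NS | SaT

Nullable set: {N}.
S -> cNN: N, N nullable, giving c | cN | cNN.
Drop N -> ε.
N -> TN: N nullable, giving T | TN.
T -> NS: N nullable, giving NS | S.
Unchanged (no nullable symbols): S -> cSS; S -> cf; N -> ST; N -> a; T -> SaT; T -> a.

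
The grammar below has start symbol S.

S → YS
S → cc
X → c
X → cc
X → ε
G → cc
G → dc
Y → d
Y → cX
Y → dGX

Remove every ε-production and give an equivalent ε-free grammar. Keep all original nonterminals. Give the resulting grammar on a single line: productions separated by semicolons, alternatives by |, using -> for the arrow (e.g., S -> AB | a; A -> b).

S -> YS | cc; G -> cc | dc; X -> c | cc; Y -> c | d | cX | dG | dGX

Nullable set: {X}.
Drop X -> ε.
Y -> cX: X nullable, giving c | cX.
Y -> dGX: X nullable, giving dG | dGX.
Unchanged (no nullable symbols): S -> YS; S -> cc; G -> cc; G -> dc; X -> c; X -> cc; Y -> d.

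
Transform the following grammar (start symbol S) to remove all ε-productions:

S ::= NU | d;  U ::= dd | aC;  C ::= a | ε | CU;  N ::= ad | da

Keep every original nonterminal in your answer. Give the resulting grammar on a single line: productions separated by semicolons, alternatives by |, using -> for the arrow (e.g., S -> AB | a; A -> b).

S -> d | NU; C -> U | a | CU; N -> ad | da; U -> a | aC | dd

Nullable set: {C}.
Drop C -> ε.
C -> CU: C nullable, giving CU | U.
U -> aC: C nullable, giving a | aC.
Unchanged (no nullable symbols): S -> NU; S -> d; C -> a; N -> ad; N -> da; U -> dd.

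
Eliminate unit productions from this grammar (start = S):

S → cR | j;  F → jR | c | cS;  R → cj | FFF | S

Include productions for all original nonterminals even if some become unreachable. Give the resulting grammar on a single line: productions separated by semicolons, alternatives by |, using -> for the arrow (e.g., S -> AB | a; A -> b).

S -> j | cR; F -> c | cS | jR; R -> j | cR | cj | FFF

Unit productions: R->S.
Unit pairs (A ⇒* B via units): (R,S).
S: inherits non-unit rules of {S} → cR | j.
F: inherits non-unit rules of {F} → c | cS | jR.
R: inherits non-unit rules of {R, S} → FFF | cR | cj | j.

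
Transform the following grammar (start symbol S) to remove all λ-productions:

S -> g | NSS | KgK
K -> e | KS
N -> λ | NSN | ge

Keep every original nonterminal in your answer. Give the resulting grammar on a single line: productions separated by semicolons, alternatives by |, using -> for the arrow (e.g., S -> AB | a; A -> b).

Nullable set: {N}.
S -> NSS: N nullable, giving NSS | SS.
Drop N -> λ.
N -> NSN: N, N nullable, giving NS | NSN | S | SN.
Unchanged (no nullable symbols): S -> KgK; S -> g; K -> KS; K -> e; N -> ge.

S -> g | SS | KgK | NSS; K -> e | KS; N -> S | NS | SN | ge | NSN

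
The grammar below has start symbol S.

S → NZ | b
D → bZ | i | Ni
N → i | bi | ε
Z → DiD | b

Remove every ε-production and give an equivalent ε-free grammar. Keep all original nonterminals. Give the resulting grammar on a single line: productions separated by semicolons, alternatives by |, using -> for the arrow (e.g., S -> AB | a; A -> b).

S -> Z | b | NZ; D -> i | Ni | bZ; N -> i | bi; Z -> b | DiD

Nullable set: {N}.
S -> NZ: N nullable, giving NZ | Z.
D -> Ni: N nullable, giving Ni | i.
Drop N -> ε.
Unchanged (no nullable symbols): S -> b; D -> bZ; D -> i; N -> bi; N -> i; Z -> DiD; Z -> b.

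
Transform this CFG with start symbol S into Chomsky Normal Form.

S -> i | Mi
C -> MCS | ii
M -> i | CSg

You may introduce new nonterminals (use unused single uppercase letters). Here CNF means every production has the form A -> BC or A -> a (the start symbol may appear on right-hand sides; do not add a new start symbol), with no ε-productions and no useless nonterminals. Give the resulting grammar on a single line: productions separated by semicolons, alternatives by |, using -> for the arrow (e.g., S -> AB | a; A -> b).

No ε-productions.
No unit productions to eliminate.
TERM: introduce B -> g, A -> i and substitute in every rule of length ≥2.
BIN: C -> MCS becomes C -> MD, D -> CS; M -> CSB becomes M -> CE, E -> SB.

S -> i | MA; A -> i; B -> g; C -> AA | MD; D -> CS; E -> SB; M -> i | CE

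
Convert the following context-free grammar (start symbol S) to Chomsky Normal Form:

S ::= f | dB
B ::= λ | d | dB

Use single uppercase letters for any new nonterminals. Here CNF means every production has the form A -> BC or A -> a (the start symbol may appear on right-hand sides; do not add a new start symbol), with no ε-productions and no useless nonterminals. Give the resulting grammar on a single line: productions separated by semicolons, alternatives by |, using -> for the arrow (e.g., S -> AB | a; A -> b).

Nullable: {B}; after ε-elimination: S -> d | f | dB; B -> d | dB.
No unit productions to eliminate.
TERM: introduce A -> d and substitute in every rule of length ≥2.

S -> d | f | AB; A -> d; B -> d | AB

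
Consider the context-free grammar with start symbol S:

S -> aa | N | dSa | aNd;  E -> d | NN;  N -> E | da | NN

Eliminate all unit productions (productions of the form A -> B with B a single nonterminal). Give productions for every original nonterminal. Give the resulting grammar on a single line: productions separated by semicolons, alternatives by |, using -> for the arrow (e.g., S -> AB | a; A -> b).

S -> d | NN | aa | da | aNd | dSa; E -> d | NN; N -> d | NN | da

Unit productions: N->E, S->N.
Unit pairs (A ⇒* B via units): (N,E), (S,E), (S,N).
S: inherits non-unit rules of {E, N, S} → NN | aNd | aa | d | dSa | da.
E: inherits non-unit rules of {E} → NN | d.
N: inherits non-unit rules of {E, N} → NN | d | da.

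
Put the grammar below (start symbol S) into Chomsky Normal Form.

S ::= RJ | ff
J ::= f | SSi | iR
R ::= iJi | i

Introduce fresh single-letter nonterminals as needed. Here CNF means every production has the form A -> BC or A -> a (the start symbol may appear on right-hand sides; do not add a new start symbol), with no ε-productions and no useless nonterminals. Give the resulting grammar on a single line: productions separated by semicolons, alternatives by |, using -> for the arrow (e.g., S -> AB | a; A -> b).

No ε-productions.
No unit productions to eliminate.
TERM: introduce B -> f, A -> i and substitute in every rule of length ≥2.
BIN: J -> SSA becomes J -> SC, C -> SA; R -> AJA becomes R -> AD, D -> JA.

S -> BB | RJ; A -> i; B -> f; C -> SA; D -> JA; J -> f | AR | SC; R -> i | AD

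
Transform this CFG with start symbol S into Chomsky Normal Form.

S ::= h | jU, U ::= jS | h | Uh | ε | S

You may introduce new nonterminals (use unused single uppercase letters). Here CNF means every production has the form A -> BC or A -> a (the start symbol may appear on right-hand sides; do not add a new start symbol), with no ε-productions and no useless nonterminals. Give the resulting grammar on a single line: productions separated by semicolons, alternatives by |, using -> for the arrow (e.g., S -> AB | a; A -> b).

S -> h | j | AU; A -> j; B -> h; U -> h | j | AS | AU | UB

Nullable: {U}; after ε-elimination: S -> h | j | jU; U -> S | h | Uh | jS.
After unit-elimination: S -> h | j | jU; U -> h | j | Uh | jS | jU.
TERM: introduce B -> h, A -> j and substitute in every rule of length ≥2.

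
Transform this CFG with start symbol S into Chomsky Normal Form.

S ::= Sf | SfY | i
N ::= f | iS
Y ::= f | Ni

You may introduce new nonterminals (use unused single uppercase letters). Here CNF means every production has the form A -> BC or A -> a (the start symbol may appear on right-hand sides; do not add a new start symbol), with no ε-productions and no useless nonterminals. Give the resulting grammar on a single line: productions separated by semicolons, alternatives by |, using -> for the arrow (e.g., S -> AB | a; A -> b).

No ε-productions.
No unit productions to eliminate.
TERM: introduce B -> f, A -> i and substitute in every rule of length ≥2.
BIN: S -> SBY becomes S -> SC, C -> BY.

S -> i | SB | SC; A -> i; B -> f; C -> BY; N -> f | AS; Y -> f | NA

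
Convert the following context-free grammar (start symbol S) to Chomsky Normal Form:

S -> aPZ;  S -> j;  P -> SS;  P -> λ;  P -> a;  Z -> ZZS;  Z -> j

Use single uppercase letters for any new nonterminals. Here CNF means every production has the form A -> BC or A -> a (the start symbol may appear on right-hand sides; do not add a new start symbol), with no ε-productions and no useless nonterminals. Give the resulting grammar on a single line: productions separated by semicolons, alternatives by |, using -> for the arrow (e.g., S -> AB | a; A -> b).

Nullable: {P}; after ε-elimination: S -> j | aZ | aPZ; P -> a | SS; Z -> j | ZZS.
No unit productions to eliminate.
TERM: introduce A -> a and substitute in every rule of length ≥2.
BIN: S -> APZ becomes S -> AB, B -> PZ; Z -> ZZS becomes Z -> ZC, C -> ZS.

S -> j | AB | AZ; A -> a; B -> PZ; C -> ZS; P -> a | SS; Z -> j | ZC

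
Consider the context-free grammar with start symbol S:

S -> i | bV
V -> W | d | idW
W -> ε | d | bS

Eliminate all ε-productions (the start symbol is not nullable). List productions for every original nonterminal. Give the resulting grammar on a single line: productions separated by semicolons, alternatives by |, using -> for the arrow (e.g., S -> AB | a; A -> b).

Nullable set: {V, W}.
S -> bV: V nullable, giving b | bV.
V -> W: W nullable, giving W.
V -> idW: W nullable, giving id | idW.
Drop W -> ε.
Unchanged (no nullable symbols): S -> i; V -> d; W -> bS; W -> d.

S -> b | i | bV; V -> W | d | id | idW; W -> d | bS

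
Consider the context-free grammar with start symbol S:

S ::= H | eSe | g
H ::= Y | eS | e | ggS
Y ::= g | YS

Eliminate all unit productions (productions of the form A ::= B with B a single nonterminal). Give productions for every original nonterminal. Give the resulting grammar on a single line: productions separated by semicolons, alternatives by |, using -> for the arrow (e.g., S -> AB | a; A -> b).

S -> e | g | YS | eS | eSe | ggS; H -> e | g | YS | eS | ggS; Y -> g | YS

Unit productions: H->Y, S->H.
Unit pairs (A ⇒* B via units): (H,Y), (S,H), (S,Y).
S: inherits non-unit rules of {H, S, Y} → YS | e | eS | eSe | g | ggS.
H: inherits non-unit rules of {H, Y} → YS | e | eS | g | ggS.
Y: inherits non-unit rules of {Y} → YS | g.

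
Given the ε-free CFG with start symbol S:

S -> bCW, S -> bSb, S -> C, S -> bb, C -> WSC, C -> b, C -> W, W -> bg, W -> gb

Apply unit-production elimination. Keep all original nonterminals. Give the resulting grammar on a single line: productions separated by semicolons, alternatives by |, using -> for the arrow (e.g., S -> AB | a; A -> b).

Unit productions: C->W, S->C.
Unit pairs (A ⇒* B via units): (C,W), (S,C), (S,W).
S: inherits non-unit rules of {C, S, W} → WSC | b | bCW | bSb | bb | bg | gb.
C: inherits non-unit rules of {C, W} → WSC | b | bg | gb.
W: inherits non-unit rules of {W} → bg | gb.

S -> b | bb | bg | gb | WSC | bCW | bSb; C -> b | bg | gb | WSC; W -> bg | gb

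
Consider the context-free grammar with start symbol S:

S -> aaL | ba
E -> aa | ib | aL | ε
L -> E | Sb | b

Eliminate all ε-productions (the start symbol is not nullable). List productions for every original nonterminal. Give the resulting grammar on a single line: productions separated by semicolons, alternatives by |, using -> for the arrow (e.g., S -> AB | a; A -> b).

Nullable set: {E, L}.
S -> aaL: L nullable, giving aa | aaL.
Drop E -> ε.
E -> aL: L nullable, giving a | aL.
L -> E: E nullable, giving E.
Unchanged (no nullable symbols): S -> ba; E -> aa; E -> ib; L -> Sb; L -> b.

S -> aa | ba | aaL; E -> a | aL | aa | ib; L -> E | b | Sb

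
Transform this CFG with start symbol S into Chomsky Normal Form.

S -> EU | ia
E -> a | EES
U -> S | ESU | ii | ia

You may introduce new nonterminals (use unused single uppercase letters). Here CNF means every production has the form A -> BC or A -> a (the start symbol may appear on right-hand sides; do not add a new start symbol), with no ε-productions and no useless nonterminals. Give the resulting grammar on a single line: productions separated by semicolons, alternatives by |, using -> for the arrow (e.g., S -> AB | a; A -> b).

S -> AB | EU; A -> i; B -> a; C -> ES; D -> SU; E -> a | EC; U -> AA | AB | ED | EU

No ε-productions.
After unit-elimination: S -> EU | ia; E -> a | EES; U -> EU | ia | ii | ESU.
TERM: introduce B -> a, A -> i and substitute in every rule of length ≥2.
BIN: E -> EES becomes E -> EC, C -> ES; U -> ESU becomes U -> ED, D -> SU.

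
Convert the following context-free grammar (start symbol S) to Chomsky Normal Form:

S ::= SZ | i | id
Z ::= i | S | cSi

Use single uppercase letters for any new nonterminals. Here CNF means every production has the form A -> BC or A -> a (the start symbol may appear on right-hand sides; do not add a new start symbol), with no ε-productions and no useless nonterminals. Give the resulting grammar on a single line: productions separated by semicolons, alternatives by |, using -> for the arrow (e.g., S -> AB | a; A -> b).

S -> i | AB | SZ; A -> i; B -> d; C -> c; D -> SA; Z -> i | AB | CD | SZ

No ε-productions.
After unit-elimination: S -> i | SZ | id; Z -> i | SZ | id | cSi.
TERM: introduce C -> c, B -> d, A -> i and substitute in every rule of length ≥2.
BIN: Z -> CSA becomes Z -> CD, D -> SA.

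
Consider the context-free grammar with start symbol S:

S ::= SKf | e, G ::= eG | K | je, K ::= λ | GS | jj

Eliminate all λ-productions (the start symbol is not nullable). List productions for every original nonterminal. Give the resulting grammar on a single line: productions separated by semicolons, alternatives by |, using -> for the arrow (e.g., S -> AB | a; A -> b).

S -> e | Sf | SKf; G -> K | e | eG | je; K -> S | GS | jj

Nullable set: {G, K}.
S -> SKf: K nullable, giving SKf | Sf.
G -> K: K nullable, giving K.
G -> eG: G nullable, giving e | eG.
Drop K -> λ.
K -> GS: G nullable, giving GS | S.
Unchanged (no nullable symbols): S -> e; G -> je; K -> jj.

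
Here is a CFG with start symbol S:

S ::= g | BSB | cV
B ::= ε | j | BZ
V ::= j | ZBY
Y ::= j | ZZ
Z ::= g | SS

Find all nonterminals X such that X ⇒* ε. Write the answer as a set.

{B}

Directly nullable (have an ε-rule): {B}.
Not nullable: S, V, Y, Z — each has a terminal in every rule's right-hand side or depends on a non-nullable symbol.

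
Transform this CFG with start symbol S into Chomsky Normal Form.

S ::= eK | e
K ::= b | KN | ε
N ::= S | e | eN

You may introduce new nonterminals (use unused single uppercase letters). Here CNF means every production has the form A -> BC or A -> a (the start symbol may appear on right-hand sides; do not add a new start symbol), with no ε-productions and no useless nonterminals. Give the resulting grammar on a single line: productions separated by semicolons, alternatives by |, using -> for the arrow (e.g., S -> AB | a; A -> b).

Nullable: {K}; after ε-elimination: S -> e | eK; K -> N | b | KN; N -> S | e | eN.
After unit-elimination: S -> e | eK; K -> b | e | KN | eK | eN; N -> e | eK | eN.
TERM: introduce A -> e and substitute in every rule of length ≥2.

S -> e | AK; A -> e; K -> b | e | AK | AN | KN; N -> e | AK | AN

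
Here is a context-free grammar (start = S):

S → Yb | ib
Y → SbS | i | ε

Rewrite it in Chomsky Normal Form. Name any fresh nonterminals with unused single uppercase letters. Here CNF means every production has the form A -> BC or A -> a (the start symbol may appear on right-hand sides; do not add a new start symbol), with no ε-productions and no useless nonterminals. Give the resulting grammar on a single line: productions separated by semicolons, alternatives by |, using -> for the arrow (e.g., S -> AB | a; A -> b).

S -> b | BA | YA; A -> b; B -> i; C -> AS; Y -> i | SC

Nullable: {Y}; after ε-elimination: S -> b | Yb | ib; Y -> i | SbS.
No unit productions to eliminate.
TERM: introduce A -> b, B -> i and substitute in every rule of length ≥2.
BIN: Y -> SAS becomes Y -> SC, C -> AS.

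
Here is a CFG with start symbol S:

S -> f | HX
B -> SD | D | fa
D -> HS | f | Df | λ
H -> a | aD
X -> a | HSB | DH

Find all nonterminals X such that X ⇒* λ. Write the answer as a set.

{B, D}

Directly nullable (have an ε-rule): {D}.
B is nullable via B -> D (every symbol on the right is already known nullable).
Not nullable: H, S, X — each has a terminal in every rule's right-hand side or depends on a non-nullable symbol.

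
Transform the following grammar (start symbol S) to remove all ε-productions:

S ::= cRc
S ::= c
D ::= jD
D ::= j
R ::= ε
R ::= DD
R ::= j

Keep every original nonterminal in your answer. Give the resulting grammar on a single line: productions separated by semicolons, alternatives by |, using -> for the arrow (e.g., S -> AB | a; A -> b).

S -> c | cc | cRc; D -> j | jD; R -> j | DD

Nullable set: {R}.
S -> cRc: R nullable, giving cRc | cc.
Drop R -> ε.
Unchanged (no nullable symbols): S -> c; D -> j; D -> jD; R -> DD; R -> j.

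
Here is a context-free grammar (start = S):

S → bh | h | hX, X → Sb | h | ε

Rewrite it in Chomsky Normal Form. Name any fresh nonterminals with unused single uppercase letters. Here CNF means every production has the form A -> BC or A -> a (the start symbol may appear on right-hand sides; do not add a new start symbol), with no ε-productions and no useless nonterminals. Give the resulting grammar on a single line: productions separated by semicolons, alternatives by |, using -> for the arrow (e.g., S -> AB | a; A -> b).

S -> h | AB | BX; A -> b; B -> h; X -> h | SA

Nullable: {X}; after ε-elimination: S -> h | bh | hX; X -> h | Sb.
No unit productions to eliminate.
TERM: introduce A -> b, B -> h and substitute in every rule of length ≥2.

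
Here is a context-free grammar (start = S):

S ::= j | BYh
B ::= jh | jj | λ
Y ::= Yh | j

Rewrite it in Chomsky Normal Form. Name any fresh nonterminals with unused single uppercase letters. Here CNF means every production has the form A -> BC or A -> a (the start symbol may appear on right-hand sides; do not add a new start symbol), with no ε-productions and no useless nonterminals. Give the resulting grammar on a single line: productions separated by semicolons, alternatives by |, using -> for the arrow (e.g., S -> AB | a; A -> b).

Nullable: {B}; after ε-elimination: S -> j | Yh | BYh; B -> jh | jj; Y -> j | Yh.
No unit productions to eliminate.
TERM: introduce C -> h, A -> j and substitute in every rule of length ≥2.
BIN: S -> BYC becomes S -> BD, D -> YC.

S -> j | BD | YC; A -> j; B -> AA | AC; C -> h; D -> YC; Y -> j | YC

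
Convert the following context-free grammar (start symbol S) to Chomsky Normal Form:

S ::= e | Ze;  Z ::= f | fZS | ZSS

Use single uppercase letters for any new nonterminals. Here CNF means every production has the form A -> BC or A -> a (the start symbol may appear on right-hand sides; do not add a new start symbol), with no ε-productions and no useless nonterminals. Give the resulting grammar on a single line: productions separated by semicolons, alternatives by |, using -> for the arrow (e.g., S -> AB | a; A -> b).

No ε-productions.
No unit productions to eliminate.
TERM: introduce A -> e, B -> f and substitute in every rule of length ≥2.
BIN: Z -> BZS becomes Z -> BC, C -> ZS; Z -> ZSS becomes Z -> ZD, D -> SS.

S -> e | ZA; A -> e; B -> f; C -> ZS; D -> SS; Z -> f | BC | ZD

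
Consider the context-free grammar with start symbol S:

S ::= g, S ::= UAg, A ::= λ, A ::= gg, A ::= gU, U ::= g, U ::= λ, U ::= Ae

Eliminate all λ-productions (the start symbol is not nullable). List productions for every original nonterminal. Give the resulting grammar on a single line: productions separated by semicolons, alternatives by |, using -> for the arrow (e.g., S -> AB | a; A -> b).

S -> g | Ag | Ug | UAg; A -> g | gU | gg; U -> e | g | Ae

Nullable set: {A, U}.
S -> UAg: U, A nullable, giving Ag | UAg | Ug | g.
Drop A -> λ.
A -> gU: U nullable, giving g | gU.
Drop U -> λ.
U -> Ae: A nullable, giving Ae | e.
Unchanged (no nullable symbols): S -> g; A -> gg; U -> g.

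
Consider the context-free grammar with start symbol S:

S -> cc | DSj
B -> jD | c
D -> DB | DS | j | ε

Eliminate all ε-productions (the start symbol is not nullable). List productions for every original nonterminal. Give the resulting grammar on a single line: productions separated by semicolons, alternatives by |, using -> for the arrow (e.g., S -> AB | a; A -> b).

Nullable set: {D}.
S -> DSj: D nullable, giving DSj | Sj.
B -> jD: D nullable, giving j | jD.
Drop D -> ε.
D -> DB: D nullable, giving B | DB.
D -> DS: D nullable, giving DS | S.
Unchanged (no nullable symbols): S -> cc; B -> c; D -> j.

S -> Sj | cc | DSj; B -> c | j | jD; D -> B | S | j | DB | DS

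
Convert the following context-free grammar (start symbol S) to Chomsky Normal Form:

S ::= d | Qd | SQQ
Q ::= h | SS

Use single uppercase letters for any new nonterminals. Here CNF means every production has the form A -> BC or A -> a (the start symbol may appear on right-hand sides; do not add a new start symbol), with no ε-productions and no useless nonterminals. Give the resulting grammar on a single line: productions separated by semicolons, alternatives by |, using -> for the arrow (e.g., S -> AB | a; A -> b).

S -> d | QA | SB; A -> d; B -> QQ; Q -> h | SS

No ε-productions.
No unit productions to eliminate.
TERM: introduce A -> d and substitute in every rule of length ≥2.
BIN: S -> SQQ becomes S -> SB, B -> QQ.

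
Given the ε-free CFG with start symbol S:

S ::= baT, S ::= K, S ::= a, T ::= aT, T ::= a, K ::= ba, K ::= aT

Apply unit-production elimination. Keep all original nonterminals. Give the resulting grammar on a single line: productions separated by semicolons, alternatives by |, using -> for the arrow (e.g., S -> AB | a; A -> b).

Unit productions: S->K.
Unit pairs (A ⇒* B via units): (S,K).
S: inherits non-unit rules of {K, S} → a | aT | ba | baT.
K: inherits non-unit rules of {K} → aT | ba.
T: inherits non-unit rules of {T} → a | aT.

S -> a | aT | ba | baT; K -> aT | ba; T -> a | aT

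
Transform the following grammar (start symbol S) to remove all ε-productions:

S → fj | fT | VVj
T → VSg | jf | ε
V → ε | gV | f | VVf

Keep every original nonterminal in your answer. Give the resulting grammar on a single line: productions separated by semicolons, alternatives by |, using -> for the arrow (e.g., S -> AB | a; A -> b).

S -> f | j | Vj | fT | fj | VVj; T -> Sg | jf | VSg; V -> f | g | Vf | gV | VVf

Nullable set: {T, V}.
S -> VVj: V, V nullable, giving VVj | Vj | j.
S -> fT: T nullable, giving f | fT.
Drop T -> ε.
T -> VSg: V nullable, giving Sg | VSg.
Drop V -> ε.
V -> VVf: V, V nullable, giving VVf | Vf | f.
V -> gV: V nullable, giving g | gV.
Unchanged (no nullable symbols): S -> fj; T -> jf; V -> f.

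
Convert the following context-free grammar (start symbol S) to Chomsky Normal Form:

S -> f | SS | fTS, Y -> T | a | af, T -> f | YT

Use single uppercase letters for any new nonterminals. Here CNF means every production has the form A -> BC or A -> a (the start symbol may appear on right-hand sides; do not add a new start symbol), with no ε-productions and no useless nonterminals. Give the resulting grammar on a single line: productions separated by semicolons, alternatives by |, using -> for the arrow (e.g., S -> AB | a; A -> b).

S -> f | AC | SS; A -> f; B -> a; C -> TS; T -> f | YT; Y -> a | f | BA | YT

No ε-productions.
After unit-elimination: S -> f | SS | fTS; T -> f | YT; Y -> a | f | YT | af.
TERM: introduce B -> a, A -> f and substitute in every rule of length ≥2.
BIN: S -> ATS becomes S -> AC, C -> TS.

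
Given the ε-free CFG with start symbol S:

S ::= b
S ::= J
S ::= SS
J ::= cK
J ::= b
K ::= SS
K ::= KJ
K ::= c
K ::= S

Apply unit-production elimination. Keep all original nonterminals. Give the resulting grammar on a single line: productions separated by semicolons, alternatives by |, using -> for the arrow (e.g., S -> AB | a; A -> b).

S -> b | SS | cK; J -> b | cK; K -> b | c | KJ | SS | cK

Unit productions: K->S, S->J.
Unit pairs (A ⇒* B via units): (K,J), (K,S), (S,J).
S: inherits non-unit rules of {J, S} → SS | b | cK.
J: inherits non-unit rules of {J} → b | cK.
K: inherits non-unit rules of {J, K, S} → KJ | SS | b | c | cK.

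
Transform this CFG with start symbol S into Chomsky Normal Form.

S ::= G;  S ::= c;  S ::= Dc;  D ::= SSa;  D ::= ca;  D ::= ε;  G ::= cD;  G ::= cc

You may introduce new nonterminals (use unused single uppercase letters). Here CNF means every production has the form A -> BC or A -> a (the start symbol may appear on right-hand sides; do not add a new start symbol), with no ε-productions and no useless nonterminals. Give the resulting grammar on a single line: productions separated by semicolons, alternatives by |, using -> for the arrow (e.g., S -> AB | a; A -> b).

Nullable: {D}; after ε-elimination: S -> G | c | Dc; D -> ca | SSa; G -> c | cD | cc.
After unit-elimination: S -> c | Dc | cD | cc; D -> ca | SSa; G -> c | cD | cc.
TERM: introduce A -> a, B -> c and substitute in every rule of length ≥2.
BIN: D -> SSA becomes D -> SC, C -> SA.
Drop unreachable/unproductive: G.

S -> c | BB | BD | DB; A -> a; B -> c; C -> SA; D -> BA | SC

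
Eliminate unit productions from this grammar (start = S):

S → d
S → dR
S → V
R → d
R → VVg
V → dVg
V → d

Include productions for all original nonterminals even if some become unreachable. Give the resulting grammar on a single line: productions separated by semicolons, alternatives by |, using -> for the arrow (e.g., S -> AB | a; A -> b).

Unit productions: S->V.
Unit pairs (A ⇒* B via units): (S,V).
S: inherits non-unit rules of {S, V} → d | dR | dVg.
R: inherits non-unit rules of {R} → VVg | d.
V: inherits non-unit rules of {V} → d | dVg.

S -> d | dR | dVg; R -> d | VVg; V -> d | dVg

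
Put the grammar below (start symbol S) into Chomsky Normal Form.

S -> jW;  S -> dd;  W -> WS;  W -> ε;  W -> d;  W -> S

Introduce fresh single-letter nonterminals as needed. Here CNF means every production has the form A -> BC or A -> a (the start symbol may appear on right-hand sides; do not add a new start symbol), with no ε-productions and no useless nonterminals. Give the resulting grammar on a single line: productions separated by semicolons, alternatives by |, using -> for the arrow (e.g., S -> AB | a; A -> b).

S -> j | AA | BW; A -> d; B -> j; W -> d | j | AA | BW | WS

Nullable: {W}; after ε-elimination: S -> j | dd | jW; W -> S | d | WS.
After unit-elimination: S -> j | dd | jW; W -> d | j | WS | dd | jW.
TERM: introduce A -> d, B -> j and substitute in every rule of length ≥2.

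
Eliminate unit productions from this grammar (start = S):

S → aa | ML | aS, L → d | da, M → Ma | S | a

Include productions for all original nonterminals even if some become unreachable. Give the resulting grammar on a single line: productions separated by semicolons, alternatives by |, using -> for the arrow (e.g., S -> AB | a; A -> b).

S -> ML | aS | aa; L -> d | da; M -> a | ML | Ma | aS | aa

Unit productions: M->S.
Unit pairs (A ⇒* B via units): (M,S).
S: inherits non-unit rules of {S} → ML | aS | aa.
L: inherits non-unit rules of {L} → d | da.
M: inherits non-unit rules of {M, S} → ML | Ma | a | aS | aa.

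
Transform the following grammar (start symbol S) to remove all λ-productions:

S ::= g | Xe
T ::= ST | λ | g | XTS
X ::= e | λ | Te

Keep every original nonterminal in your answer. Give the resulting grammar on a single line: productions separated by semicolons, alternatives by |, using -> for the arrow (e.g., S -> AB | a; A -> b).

Nullable set: {T, X}.
S -> Xe: X nullable, giving Xe | e.
Drop T -> λ.
T -> ST: T nullable, giving S | ST.
T -> XTS: X, T nullable, giving S | TS | XS | XTS.
Drop X -> λ.
X -> Te: T nullable, giving Te | e.
Unchanged (no nullable symbols): S -> g; T -> g; X -> e.

S -> e | g | Xe; T -> S | g | ST | TS | XS | XTS; X -> e | Te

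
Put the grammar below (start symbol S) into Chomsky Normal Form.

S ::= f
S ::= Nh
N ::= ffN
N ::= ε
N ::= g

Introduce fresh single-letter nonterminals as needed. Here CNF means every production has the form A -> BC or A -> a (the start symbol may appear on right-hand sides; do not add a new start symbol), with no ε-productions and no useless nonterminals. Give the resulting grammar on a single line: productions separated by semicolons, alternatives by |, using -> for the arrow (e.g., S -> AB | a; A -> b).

S -> f | h | NB; A -> f; B -> h; C -> AN; N -> g | AA | AC

Nullable: {N}; after ε-elimination: S -> f | h | Nh; N -> g | ff | ffN.
No unit productions to eliminate.
TERM: introduce A -> f, B -> h and substitute in every rule of length ≥2.
BIN: N -> AAN becomes N -> AC, C -> AN.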